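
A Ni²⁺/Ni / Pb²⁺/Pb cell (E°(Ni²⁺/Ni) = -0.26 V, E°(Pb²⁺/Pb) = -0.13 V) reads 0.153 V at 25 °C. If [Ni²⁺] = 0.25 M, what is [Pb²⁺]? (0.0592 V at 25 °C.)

From the Nernst equation, log Q = n(E° − E)/0.0592 = 2(0.13 − 0.153)/0.0592 = -0.777, so Q = 0.167.
With Q = [Ni²⁺]/[Pb²⁺] and the known concentrations, [Pb²⁺] in the denominator gives [Pb²⁺] = 1.5 M.

1.5 M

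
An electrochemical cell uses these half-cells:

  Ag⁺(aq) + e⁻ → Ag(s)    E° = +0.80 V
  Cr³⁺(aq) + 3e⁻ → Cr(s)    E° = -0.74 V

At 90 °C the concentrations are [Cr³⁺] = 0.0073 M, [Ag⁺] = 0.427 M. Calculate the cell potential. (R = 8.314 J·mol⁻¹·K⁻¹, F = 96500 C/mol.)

1.56 V

The Ag⁺/Ag couple has the higher reduction potential and acts as the cathode, so E°_cell = +0.80 − (-0.74) = 1.54 V.
Balancing electrons gives n = 3; the reaction quotient is Q = [Cr³⁺]/[Ag⁺]^3 = 0.0938.
E = E° − (RT/nF) ln Q = 1.54 − (8.314×363)/(3×96500) × (-2.367) = 1.540 + 0.025 = 1.565 V.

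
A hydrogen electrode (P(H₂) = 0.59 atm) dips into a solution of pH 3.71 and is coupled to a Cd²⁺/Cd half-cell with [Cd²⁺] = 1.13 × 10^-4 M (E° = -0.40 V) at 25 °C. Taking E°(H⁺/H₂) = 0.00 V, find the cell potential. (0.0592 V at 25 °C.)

The hydrogen couple is the cathode, so E°_cell = 0.40 V; n = 2.
[H⁺] = 10^(−3.71) = 1.9 × 10^-4 M, and Q = [Cd²⁺]·P(H₂) / [H⁺]^2 = 1750.
E = E° − (0.0592/2) log Q = 0.40 − (0.0592/2)(3.244) = 0.304 V.

0.30 V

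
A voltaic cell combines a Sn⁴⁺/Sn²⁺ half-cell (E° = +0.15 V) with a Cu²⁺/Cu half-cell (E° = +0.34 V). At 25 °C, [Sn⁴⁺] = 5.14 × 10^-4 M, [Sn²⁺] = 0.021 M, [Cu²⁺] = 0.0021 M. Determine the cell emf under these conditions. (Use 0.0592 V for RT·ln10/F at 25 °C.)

The Cu²⁺/Cu couple has the higher reduction potential and acts as the cathode, so E°_cell = +0.34 − (+0.15) = 0.19 V.
Balancing electrons gives n = 2; the reaction quotient is Q = [Sn⁴⁺]/([Sn²⁺]·[Cu²⁺]) = 11.7.
At 25 °C, E = E° − (0.0592/n) log Q = 0.19 − (0.0592/2)(1.067) = 0.190 − 0.032 = 0.158 V.

0.158 V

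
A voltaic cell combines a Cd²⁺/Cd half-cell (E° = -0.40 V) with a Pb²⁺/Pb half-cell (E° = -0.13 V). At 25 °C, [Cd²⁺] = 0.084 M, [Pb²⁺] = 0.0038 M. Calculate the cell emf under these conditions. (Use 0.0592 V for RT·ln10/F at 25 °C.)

The Pb²⁺/Pb couple has the higher reduction potential and acts as the cathode, so E°_cell = -0.13 − (-0.40) = 0.27 V.
Balancing electrons gives n = 2; the reaction quotient is Q = [Cd²⁺]/[Pb²⁺] = 22.1.
At 25 °C, E = E° − (0.0592/n) log Q = 0.27 − (0.0592/2)(1.344) = 0.270 − 0.040 = 0.230 V.

0.230 V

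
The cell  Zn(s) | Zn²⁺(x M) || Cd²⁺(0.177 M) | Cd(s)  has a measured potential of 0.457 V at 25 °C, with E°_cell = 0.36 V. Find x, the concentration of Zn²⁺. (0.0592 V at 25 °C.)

From the Nernst equation, log Q = n(E° − E)/0.0592 = 2(0.36 − 0.457)/0.0592 = -3.277, so Q = 5.28 × 10^-4.
With Q = [Zn²⁺]/[Cd²⁺] and the known concentrations, [Zn²⁺] in the numerator gives [Zn²⁺] = 9.4 × 10^-5 M.

9.4 × 10^-5 M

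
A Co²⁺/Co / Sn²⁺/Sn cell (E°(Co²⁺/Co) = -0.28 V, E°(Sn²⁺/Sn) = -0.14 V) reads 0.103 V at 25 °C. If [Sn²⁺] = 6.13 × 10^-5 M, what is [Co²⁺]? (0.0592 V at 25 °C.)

From the Nernst equation, log Q = n(E° − E)/0.0592 = 2(0.14 − 0.103)/0.0592 = 1.250, so Q = 17.8.
With Q = [Co²⁺]/[Sn²⁺] and the known concentrations, [Co²⁺] in the numerator gives [Co²⁺] = 0.0011 M.

0.0011 M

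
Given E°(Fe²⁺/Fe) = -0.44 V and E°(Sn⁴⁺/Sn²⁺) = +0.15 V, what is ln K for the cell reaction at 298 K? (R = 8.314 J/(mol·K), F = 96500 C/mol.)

ln K = 46.0

E°_cell = +0.15 − (-0.44) = 0.59 V, with n = 2 electrons transferred.
At equilibrium E = 0, so the Nernst equation gives ln K = nFE°/RT = (2)(96500)(0.59)/((8.314)(298)) = 45.96.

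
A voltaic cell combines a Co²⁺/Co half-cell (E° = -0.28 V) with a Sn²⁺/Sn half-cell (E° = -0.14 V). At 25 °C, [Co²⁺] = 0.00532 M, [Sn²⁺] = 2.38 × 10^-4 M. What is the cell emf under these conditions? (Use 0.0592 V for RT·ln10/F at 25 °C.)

0.100 V

The Sn²⁺/Sn couple has the higher reduction potential and acts as the cathode, so E°_cell = -0.14 − (-0.28) = 0.14 V.
Balancing electrons gives n = 2; the reaction quotient is Q = [Co²⁺]/[Sn²⁺] = 22.4.
At 25 °C, E = E° − (0.0592/n) log Q = 0.14 − (0.0592/2)(1.349) = 0.140 − 0.040 = 0.100 V.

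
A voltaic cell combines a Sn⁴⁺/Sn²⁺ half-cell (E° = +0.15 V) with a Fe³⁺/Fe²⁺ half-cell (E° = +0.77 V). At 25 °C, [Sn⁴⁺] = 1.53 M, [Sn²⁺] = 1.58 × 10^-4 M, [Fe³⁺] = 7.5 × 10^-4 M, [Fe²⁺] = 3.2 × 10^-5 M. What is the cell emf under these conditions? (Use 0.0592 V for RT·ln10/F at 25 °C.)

0.583 V

The Fe³⁺/Fe²⁺ couple has the higher reduction potential and acts as the cathode, so E°_cell = +0.77 − (+0.15) = 0.62 V.
Balancing electrons gives n = 2; the reaction quotient is Q = [Sn⁴⁺]·[Fe²⁺]^2/([Sn²⁺]·[Fe³⁺]^2) = 17.6.
At 25 °C, E = E° − (0.0592/n) log Q = 0.62 − (0.0592/2)(1.246) = 0.620 − 0.037 = 0.583 V.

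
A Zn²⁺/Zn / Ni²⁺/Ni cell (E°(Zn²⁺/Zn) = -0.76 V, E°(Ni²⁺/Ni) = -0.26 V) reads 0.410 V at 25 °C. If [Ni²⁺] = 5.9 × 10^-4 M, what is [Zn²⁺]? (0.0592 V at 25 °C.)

From the Nernst equation, log Q = n(E° − E)/0.0592 = 2(0.50 − 0.410)/0.0592 = 3.041, so Q = 1100.
With Q = [Zn²⁺]/[Ni²⁺] and the known concentrations, [Zn²⁺] in the numerator gives [Zn²⁺] = 0.65 M.

0.65 M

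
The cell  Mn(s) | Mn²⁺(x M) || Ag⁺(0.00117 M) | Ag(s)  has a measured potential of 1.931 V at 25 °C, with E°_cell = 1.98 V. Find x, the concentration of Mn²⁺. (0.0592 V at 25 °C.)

6.2 × 10^-5 M

From the Nernst equation, log Q = n(E° − E)/0.0592 = 2(1.98 − 1.931)/0.0592 = 1.655, so Q = 45.2.
With Q = [Mn²⁺]/[Ag⁺]^2 and the known concentrations, [Mn²⁺] in the numerator gives [Mn²⁺] = 6.2 × 10^-5 M.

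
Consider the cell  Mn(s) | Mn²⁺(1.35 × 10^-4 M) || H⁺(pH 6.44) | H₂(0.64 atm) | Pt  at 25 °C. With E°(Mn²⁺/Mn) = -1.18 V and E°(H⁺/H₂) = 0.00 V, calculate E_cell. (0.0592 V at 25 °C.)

The hydrogen couple is the cathode, so E°_cell = 1.18 V; n = 2.
[H⁺] = 10^(−6.44) = 3.6 × 10^-7 M, and Q = [Mn²⁺]·P(H₂) / [H⁺]^2 = 6.55 × 10^8.
E = E° − (0.0592/2) log Q = 1.18 − (0.0592/2)(8.817) = 0.919 V.

0.92 V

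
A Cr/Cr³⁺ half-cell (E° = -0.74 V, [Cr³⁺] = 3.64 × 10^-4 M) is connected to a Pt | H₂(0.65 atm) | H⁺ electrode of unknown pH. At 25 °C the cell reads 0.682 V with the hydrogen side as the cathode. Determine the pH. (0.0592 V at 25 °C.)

E°_cell = 0.74 V and n = 6.
log Q = n(E° − E)/0.0592 = 6×(0.74 − 0.682)/0.0592 = 5.878.
With Q = [Cr³⁺]^2·P(H₂)^3 / [H⁺]^6, solving for [H⁺] gives log[H⁺] = -2.220, so pH = 2.22.

pH = 2.22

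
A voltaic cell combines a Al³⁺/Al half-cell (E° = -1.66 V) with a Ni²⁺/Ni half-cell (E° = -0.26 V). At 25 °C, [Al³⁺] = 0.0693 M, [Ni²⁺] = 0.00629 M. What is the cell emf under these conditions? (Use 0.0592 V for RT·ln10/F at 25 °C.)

1.36 V

The Ni²⁺/Ni couple has the higher reduction potential and acts as the cathode, so E°_cell = -0.26 − (-1.66) = 1.40 V.
Balancing electrons gives n = 6; the reaction quotient is Q = [Al³⁺]^2/[Ni²⁺]^3 = 1.93 × 10^4.
At 25 °C, E = E° − (0.0592/n) log Q = 1.40 − (0.0592/6)(4.286) = 1.400 − 0.042 = 1.358 V.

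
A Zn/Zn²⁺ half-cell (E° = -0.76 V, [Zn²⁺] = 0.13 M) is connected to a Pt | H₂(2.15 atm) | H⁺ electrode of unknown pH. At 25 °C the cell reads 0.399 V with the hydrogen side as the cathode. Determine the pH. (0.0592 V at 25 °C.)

E°_cell = 0.76 V and n = 2.
log Q = n(E° − E)/0.0592 = 2×(0.76 − 0.399)/0.0592 = 12.196.
With Q = [Zn²⁺]·P(H₂) / [H⁺]^2, solving for [H⁺] gives log[H⁺] = -6.375, so pH = 6.37.

pH = 6.37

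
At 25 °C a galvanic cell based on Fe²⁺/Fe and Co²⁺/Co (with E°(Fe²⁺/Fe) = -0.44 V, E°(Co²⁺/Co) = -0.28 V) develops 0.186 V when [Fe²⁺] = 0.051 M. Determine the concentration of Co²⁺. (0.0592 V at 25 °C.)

0.39 M

From the Nernst equation, log Q = n(E° − E)/0.0592 = 2(0.16 − 0.186)/0.0592 = -0.878, so Q = 0.132.
With Q = [Fe²⁺]/[Co²⁺] and the known concentrations, [Co²⁺] in the denominator gives [Co²⁺] = 0.39 M.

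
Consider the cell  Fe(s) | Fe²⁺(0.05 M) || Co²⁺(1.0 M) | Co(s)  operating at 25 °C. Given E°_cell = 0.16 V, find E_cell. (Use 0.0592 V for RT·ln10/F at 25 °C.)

Balancing electrons gives n = 2; the reaction quotient is Q = [Fe²⁺]/[Co²⁺] = 0.0500.
At 25 °C, E = E° − (0.0592/n) log Q = 0.16 − (0.0592/2)(-1.301) = 0.160 + 0.039 = 0.199 V.

0.199 V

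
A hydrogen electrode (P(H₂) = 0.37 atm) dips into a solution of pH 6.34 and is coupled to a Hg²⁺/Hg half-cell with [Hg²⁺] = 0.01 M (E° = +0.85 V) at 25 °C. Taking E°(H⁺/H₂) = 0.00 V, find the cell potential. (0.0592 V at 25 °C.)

1.15 V

The Hg²⁺/Hg couple is the cathode, so E°_cell = 0.85 V; n = 2.
[H⁺] = 10^(−6.34) = 4.6 × 10^-7 M, and Q = [H⁺]^2 / ([Hg²⁺]·P(H₂)) = 5.65 × 10^-11.
E = E° − (0.0592/2) log Q = 0.85 − (0.0592/2)(-10.248) = 1.153 V.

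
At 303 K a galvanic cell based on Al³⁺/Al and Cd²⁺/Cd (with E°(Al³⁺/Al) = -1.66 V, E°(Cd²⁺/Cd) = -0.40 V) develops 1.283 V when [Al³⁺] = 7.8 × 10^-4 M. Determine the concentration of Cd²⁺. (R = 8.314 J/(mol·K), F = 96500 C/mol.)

From the Nernst equation, ln Q = nF(E° − E)/RT = 6×96500×(1.26 − 1.283)/(8.314×303) = -5.286, so Q = 0.00506.
With Q = [Al³⁺]^2/[Cd²⁺]^3 and the known concentrations, [Cd²⁺]^3 in the denominator gives [Cd²⁺] = 0.049 M.

0.049 M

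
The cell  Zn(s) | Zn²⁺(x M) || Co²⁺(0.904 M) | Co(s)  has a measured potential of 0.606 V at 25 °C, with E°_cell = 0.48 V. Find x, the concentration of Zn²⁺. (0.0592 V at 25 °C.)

From the Nernst equation, log Q = n(E° − E)/0.0592 = 2(0.48 − 0.606)/0.0592 = -4.257, so Q = 5.54 × 10^-5.
With Q = [Zn²⁺]/[Co²⁺] and the known concentrations, [Zn²⁺] in the numerator gives [Zn²⁺] = 5 × 10^-5 M.

5 × 10^-5 M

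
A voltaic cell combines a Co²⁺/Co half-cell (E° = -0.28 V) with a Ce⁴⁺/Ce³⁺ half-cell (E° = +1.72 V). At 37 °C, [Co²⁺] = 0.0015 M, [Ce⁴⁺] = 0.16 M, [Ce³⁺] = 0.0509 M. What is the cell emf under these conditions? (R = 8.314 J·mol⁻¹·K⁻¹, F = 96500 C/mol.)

The Ce⁴⁺/Ce³⁺ couple has the higher reduction potential and acts as the cathode, so E°_cell = +1.72 − (-0.28) = 2.00 V.
Balancing electrons gives n = 2; the reaction quotient is Q = [Co²⁺]·[Ce³⁺]^2/[Ce⁴⁺]^2 = 1.52 × 10^-4.
E = E° − (RT/nF) ln Q = 2.00 − (8.314×310)/(2×96500) × (-8.793) = 2.000 + 0.117 = 2.117 V.

2.12 V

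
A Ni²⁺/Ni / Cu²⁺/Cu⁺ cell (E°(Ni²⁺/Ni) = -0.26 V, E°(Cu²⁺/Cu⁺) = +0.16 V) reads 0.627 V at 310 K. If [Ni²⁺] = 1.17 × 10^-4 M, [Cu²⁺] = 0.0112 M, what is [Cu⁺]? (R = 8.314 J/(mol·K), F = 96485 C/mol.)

4.5 × 10^-4 M

From the Nernst equation, ln Q = nF(E° − E)/RT = 2×96485×(0.42 − 0.627)/(8.314×310) = -15.498, so Q = 1.86 × 10^-7.
With Q = [Ni²⁺]·[Cu⁺]^2/[Cu²⁺]^2 and the known concentrations, [Cu⁺]^2 in the numerator gives [Cu⁺] = 4.5 × 10^-4 M.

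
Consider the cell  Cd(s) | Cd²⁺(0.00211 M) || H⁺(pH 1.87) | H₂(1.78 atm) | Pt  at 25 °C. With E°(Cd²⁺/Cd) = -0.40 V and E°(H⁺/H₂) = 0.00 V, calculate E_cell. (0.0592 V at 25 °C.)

The hydrogen couple is the cathode, so E°_cell = 0.40 V; n = 2.
[H⁺] = 10^(−1.87) = 0.013 M, and Q = [Cd²⁺]·P(H₂) / [H⁺]^2 = 20.6.
E = E° − (0.0592/2) log Q = 0.40 − (0.0592/2)(1.315) = 0.361 V.

0.36 V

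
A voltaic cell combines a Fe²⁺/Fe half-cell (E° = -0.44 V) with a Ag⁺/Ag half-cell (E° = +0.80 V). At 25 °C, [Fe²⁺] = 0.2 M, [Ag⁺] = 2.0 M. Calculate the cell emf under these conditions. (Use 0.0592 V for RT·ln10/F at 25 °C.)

1.28 V

The Ag⁺/Ag couple has the higher reduction potential and acts as the cathode, so E°_cell = +0.80 − (-0.44) = 1.24 V.
Balancing electrons gives n = 2; the reaction quotient is Q = [Fe²⁺]/[Ag⁺]^2 = 0.0500.
At 25 °C, E = E° − (0.0592/n) log Q = 1.24 − (0.0592/2)(-1.301) = 1.240 + 0.039 = 1.279 V.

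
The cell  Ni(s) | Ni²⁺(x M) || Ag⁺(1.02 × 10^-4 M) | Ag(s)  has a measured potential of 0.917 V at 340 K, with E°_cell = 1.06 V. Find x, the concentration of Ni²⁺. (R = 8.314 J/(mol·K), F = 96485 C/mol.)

From the Nernst equation, ln Q = nF(E° − E)/RT = 2×96485×(1.06 − 0.917)/(8.314×340) = 9.762, so Q = 1.74 × 10^4.
With Q = [Ni²⁺]/[Ag⁺]^2 and the known concentrations, [Ni²⁺] in the numerator gives [Ni²⁺] = 1.8 × 10^-4 M.

1.8 × 10^-4 M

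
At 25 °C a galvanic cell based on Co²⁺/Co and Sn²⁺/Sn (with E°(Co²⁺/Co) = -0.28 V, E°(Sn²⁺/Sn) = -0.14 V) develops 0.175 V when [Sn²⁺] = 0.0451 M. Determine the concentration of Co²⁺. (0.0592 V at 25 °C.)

From the Nernst equation, log Q = n(E° − E)/0.0592 = 2(0.14 − 0.175)/0.0592 = -1.182, so Q = 0.0657.
With Q = [Co²⁺]/[Sn²⁺] and the known concentrations, [Co²⁺] in the numerator gives [Co²⁺] = 0.003 M.

0.003 M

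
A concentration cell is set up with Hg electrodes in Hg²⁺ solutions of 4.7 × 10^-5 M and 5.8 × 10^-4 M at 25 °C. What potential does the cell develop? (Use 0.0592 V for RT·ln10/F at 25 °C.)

Both half-cells are Hg²⁺/Hg, so E°_cell = 0. The concentrated side is the cathode; the cell reaction moves Hg²⁺ from high to low concentration with n = 2.
Q = [Hg²⁺]_dilute/[Hg²⁺]_conc = 4.7 × 10^-5/5.8 × 10^-4 = 0.0810.
E = 0 − (0.0592/2) log Q = −(0.0592/2)(-1.091) = 0.0323 V.

0.032 V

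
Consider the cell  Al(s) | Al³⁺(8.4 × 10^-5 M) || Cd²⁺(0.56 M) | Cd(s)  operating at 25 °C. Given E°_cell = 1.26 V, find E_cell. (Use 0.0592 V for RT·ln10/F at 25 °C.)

1.33 V

Balancing electrons gives n = 6; the reaction quotient is Q = [Al³⁺]^2/[Cd²⁺]^3 = 4.02 × 10^-8.
At 25 °C, E = E° − (0.0592/n) log Q = 1.26 − (0.0592/6)(-7.396) = 1.260 + 0.073 = 1.333 V.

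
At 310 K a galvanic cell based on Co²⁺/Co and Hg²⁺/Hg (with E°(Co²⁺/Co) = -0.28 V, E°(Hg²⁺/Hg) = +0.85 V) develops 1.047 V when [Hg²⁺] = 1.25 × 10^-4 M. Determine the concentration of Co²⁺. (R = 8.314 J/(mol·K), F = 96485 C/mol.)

From the Nernst equation, ln Q = nF(E° − E)/RT = 2×96485×(1.13 − 1.047)/(8.314×310) = 6.214, so Q = 500.
With Q = [Co²⁺]/[Hg²⁺] and the known concentrations, [Co²⁺] in the numerator gives [Co²⁺] = 0.062 M.

0.062 M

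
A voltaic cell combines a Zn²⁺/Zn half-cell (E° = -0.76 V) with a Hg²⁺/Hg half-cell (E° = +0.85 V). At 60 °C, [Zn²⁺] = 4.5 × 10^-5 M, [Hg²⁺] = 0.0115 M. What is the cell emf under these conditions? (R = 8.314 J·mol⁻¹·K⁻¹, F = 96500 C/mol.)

The Hg²⁺/Hg couple has the higher reduction potential and acts as the cathode, so E°_cell = +0.85 − (-0.76) = 1.61 V.
Balancing electrons gives n = 2; the reaction quotient is Q = [Zn²⁺]/[Hg²⁺] = 0.00391.
E = E° − (RT/nF) ln Q = 1.61 − (8.314×333)/(2×96500) × (-5.543) = 1.610 + 0.080 = 1.690 V.

1.69 V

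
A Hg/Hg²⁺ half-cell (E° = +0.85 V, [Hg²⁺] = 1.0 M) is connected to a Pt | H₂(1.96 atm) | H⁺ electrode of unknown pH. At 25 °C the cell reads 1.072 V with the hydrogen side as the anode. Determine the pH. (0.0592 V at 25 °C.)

E°_cell = 0.85 V and n = 2.
log Q = n(E° − E)/0.0592 = 2×(0.85 − 1.072)/0.0592 = -7.500.
With Q = [H⁺]^2 / ([Hg²⁺]·P(H₂)), solving for [H⁺] gives log[H⁺] = -3.604, so pH = 3.60.

pH = 3.60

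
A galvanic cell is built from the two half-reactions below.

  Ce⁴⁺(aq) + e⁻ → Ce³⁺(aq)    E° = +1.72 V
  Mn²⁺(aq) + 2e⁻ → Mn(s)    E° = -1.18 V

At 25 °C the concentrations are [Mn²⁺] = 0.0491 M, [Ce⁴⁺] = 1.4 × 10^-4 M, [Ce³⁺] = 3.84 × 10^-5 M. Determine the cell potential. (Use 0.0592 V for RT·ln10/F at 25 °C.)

2.97 V

The Ce⁴⁺/Ce³⁺ couple has the higher reduction potential and acts as the cathode, so E°_cell = +1.72 − (-1.18) = 2.90 V.
Balancing electrons gives n = 2; the reaction quotient is Q = [Mn²⁺]·[Ce³⁺]^2/[Ce⁴⁺]^2 = 0.00369.
At 25 °C, E = E° − (0.0592/n) log Q = 2.90 − (0.0592/2)(-2.433) = 2.900 + 0.072 = 2.972 V.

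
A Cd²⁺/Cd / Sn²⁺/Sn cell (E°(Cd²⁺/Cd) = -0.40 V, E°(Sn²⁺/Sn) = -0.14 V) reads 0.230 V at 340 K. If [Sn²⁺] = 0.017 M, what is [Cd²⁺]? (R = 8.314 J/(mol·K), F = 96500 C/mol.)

From the Nernst equation, ln Q = nF(E° − E)/RT = 2×96500×(0.26 − 0.230)/(8.314×340) = 2.048, so Q = 7.75.
With Q = [Cd²⁺]/[Sn²⁺] and the known concentrations, [Cd²⁺] in the numerator gives [Cd²⁺] = 0.13 M.

0.13 M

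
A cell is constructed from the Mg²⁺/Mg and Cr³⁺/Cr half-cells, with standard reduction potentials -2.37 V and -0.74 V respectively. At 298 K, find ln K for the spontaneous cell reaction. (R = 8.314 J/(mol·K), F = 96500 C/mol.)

ln K = 380.9

E°_cell = -0.74 − (-2.37) = 1.63 V, with n = 6 electrons transferred.
At equilibrium E = 0, so the Nernst equation gives ln K = nFE°/RT = (6)(96500)(1.63)/((8.314)(298)) = 380.93.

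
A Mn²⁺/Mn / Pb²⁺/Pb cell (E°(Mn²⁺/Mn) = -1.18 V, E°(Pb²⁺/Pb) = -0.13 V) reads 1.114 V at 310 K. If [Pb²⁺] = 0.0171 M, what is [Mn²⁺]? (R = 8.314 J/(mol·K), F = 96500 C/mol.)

From the Nernst equation, ln Q = nF(E° − E)/RT = 2×96500×(1.05 − 1.114)/(8.314×310) = -4.793, so Q = 0.00829.
With Q = [Mn²⁺]/[Pb²⁺] and the known concentrations, [Mn²⁺] in the numerator gives [Mn²⁺] = 1.4 × 10^-4 M.

1.4 × 10^-4 M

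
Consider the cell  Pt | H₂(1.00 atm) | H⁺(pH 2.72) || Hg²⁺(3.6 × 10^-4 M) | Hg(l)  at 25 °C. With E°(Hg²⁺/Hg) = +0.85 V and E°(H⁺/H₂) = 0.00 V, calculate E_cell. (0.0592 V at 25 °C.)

The Hg²⁺/Hg couple is the cathode, so E°_cell = 0.85 V; n = 2.
[H⁺] = 10^(−2.72) = 0.0019 M, and Q = [H⁺]^2 / ([Hg²⁺]·P(H₂)) = 0.0101.
E = E° − (0.0592/2) log Q = 0.85 − (0.0592/2)(-1.996) = 0.909 V.

0.91 V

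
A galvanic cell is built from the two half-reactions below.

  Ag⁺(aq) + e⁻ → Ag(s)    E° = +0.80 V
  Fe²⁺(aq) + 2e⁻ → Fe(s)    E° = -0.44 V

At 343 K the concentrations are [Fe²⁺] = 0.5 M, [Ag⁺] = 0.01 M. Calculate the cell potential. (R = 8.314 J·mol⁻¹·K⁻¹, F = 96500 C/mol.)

1.11 V

The Ag⁺/Ag couple has the higher reduction potential and acts as the cathode, so E°_cell = +0.80 − (-0.44) = 1.24 V.
Balancing electrons gives n = 2; the reaction quotient is Q = [Fe²⁺]/[Ag⁺]^2 = 5000.
E = E° − (RT/nF) ln Q = 1.24 − (8.314×343)/(2×96500) × (8.517) = 1.240 − 0.126 = 1.114 V.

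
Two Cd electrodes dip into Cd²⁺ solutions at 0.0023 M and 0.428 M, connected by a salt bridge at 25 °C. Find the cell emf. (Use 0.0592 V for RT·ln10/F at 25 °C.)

0.067 V

Both half-cells are Cd²⁺/Cd, so E°_cell = 0. The concentrated side is the cathode; the cell reaction moves Cd²⁺ from high to low concentration with n = 2.
Q = [Cd²⁺]_dilute/[Cd²⁺]_conc = 0.0023/0.428 = 0.00537.
E = 0 − (0.0592/2) log Q = −(0.0592/2)(-2.270) = 0.0672 V.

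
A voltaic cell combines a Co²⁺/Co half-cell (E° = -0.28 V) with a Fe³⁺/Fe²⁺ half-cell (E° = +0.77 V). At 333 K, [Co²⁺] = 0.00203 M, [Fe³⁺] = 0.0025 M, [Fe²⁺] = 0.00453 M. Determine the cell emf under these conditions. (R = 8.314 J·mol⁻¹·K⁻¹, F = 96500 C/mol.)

The Fe³⁺/Fe²⁺ couple has the higher reduction potential and acts as the cathode, so E°_cell = +0.77 − (-0.28) = 1.05 V.
Balancing electrons gives n = 2; the reaction quotient is Q = [Co²⁺]·[Fe²⁺]^2/[Fe³⁺]^2 = 0.00667.
E = E° − (RT/nF) ln Q = 1.05 − (8.314×333)/(2×96500) × (-5.011) = 1.050 + 0.072 = 1.122 V.

1.12 V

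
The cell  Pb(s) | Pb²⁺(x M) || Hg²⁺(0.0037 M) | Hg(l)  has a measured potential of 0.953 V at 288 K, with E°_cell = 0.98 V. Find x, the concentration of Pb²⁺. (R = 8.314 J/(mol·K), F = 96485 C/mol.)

0.033 M

From the Nernst equation, ln Q = nF(E° − E)/RT = 2×96485×(0.98 − 0.953)/(8.314×288) = 2.176, so Q = 8.81.
With Q = [Pb²⁺]/[Hg²⁺] and the known concentrations, [Pb²⁺] in the numerator gives [Pb²⁺] = 0.033 M.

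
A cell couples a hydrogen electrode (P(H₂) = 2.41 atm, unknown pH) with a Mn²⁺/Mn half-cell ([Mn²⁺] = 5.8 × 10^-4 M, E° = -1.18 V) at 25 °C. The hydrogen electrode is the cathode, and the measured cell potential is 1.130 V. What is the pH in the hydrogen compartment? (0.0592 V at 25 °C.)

pH = 2.27

E°_cell = 1.18 V and n = 2.
log Q = n(E° − E)/0.0592 = 2×(1.18 − 1.130)/0.0592 = 1.689.
With Q = [Mn²⁺]·P(H₂) / [H⁺]^2, solving for [H⁺] gives log[H⁺] = -2.272, so pH = 2.27.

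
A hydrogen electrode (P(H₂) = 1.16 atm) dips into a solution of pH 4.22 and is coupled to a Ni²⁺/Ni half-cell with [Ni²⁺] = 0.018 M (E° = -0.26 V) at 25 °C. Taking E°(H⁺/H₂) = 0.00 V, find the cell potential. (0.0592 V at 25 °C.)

The hydrogen couple is the cathode, so E°_cell = 0.26 V; n = 2.
[H⁺] = 10^(−4.22) = 6 × 10^-5 M, and Q = [Ni²⁺]·P(H₂) / [H⁺]^2 = 5.75 × 10^6.
E = E° − (0.0592/2) log Q = 0.26 − (0.0592/2)(6.760) = 0.060 V.

0.060 V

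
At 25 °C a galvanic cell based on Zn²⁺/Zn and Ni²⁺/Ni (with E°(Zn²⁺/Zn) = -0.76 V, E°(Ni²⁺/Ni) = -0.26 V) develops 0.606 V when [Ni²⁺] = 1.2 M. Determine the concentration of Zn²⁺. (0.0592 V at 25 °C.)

3.1 × 10^-4 M

From the Nernst equation, log Q = n(E° − E)/0.0592 = 2(0.50 − 0.606)/0.0592 = -3.581, so Q = 2.62 × 10^-4.
With Q = [Zn²⁺]/[Ni²⁺] and the known concentrations, [Zn²⁺] in the numerator gives [Zn²⁺] = 3.1 × 10^-4 M.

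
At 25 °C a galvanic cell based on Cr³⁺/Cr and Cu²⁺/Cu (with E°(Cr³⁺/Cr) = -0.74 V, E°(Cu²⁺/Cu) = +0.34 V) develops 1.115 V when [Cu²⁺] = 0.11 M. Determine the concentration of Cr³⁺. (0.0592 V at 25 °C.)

6.1 × 10^-4 M

From the Nernst equation, log Q = n(E° − E)/0.0592 = 6(1.08 − 1.115)/0.0592 = -3.547, so Q = 2.84 × 10^-4.
With Q = [Cr³⁺]^2/[Cu²⁺]^3 and the known concentrations, [Cr³⁺]^2 in the numerator gives [Cr³⁺] = 6.1 × 10^-4 M.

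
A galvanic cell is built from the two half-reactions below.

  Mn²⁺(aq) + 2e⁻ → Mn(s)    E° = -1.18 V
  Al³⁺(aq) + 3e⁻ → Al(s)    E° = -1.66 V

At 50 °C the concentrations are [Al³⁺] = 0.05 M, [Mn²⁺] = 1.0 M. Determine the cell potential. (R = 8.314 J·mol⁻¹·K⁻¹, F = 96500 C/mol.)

0.508 V

The Mn²⁺/Mn couple has the higher reduction potential and acts as the cathode, so E°_cell = -1.18 − (-1.66) = 0.48 V.
Balancing electrons gives n = 6; the reaction quotient is Q = [Al³⁺]^2/[Mn²⁺]^3 = 0.00250.
E = E° − (RT/nF) ln Q = 0.48 − (8.314×323)/(6×96500) × (-5.991) = 0.480 + 0.028 = 0.508 V.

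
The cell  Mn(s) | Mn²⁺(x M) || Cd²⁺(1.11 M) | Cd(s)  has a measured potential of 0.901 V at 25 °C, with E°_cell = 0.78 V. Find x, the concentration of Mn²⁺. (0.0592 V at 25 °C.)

9.1 × 10^-5 M

From the Nernst equation, log Q = n(E° − E)/0.0592 = 2(0.78 − 0.901)/0.0592 = -4.088, so Q = 8.17 × 10^-5.
With Q = [Mn²⁺]/[Cd²⁺] and the known concentrations, [Mn²⁺] in the numerator gives [Mn²⁺] = 9.1 × 10^-5 M.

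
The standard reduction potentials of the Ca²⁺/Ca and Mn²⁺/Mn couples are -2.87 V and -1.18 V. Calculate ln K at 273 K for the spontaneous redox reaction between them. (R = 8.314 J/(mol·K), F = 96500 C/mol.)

ln K = 143.7

E°_cell = -1.18 − (-2.87) = 1.69 V, with n = 2 electrons transferred.
At equilibrium E = 0, so the Nernst equation gives ln K = nFE°/RT = (2)(96500)(1.69)/((8.314)(273)) = 143.70.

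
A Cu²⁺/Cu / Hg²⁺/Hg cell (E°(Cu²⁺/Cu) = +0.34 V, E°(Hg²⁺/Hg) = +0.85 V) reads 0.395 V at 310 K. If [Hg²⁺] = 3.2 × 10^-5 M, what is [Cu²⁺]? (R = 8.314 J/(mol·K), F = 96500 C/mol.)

0.18 M

From the Nernst equation, ln Q = nF(E° − E)/RT = 2×96500×(0.51 − 0.395)/(8.314×310) = 8.612, so Q = 5490.
With Q = [Cu²⁺]/[Hg²⁺] and the known concentrations, [Cu²⁺] in the numerator gives [Cu²⁺] = 0.18 M.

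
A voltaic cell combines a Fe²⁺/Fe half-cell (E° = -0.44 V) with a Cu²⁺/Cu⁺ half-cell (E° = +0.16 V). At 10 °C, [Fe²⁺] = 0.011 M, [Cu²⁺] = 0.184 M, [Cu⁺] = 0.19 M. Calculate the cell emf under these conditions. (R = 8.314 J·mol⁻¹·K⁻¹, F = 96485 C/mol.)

0.654 V

The Cu²⁺/Cu⁺ couple has the higher reduction potential and acts as the cathode, so E°_cell = +0.16 − (-0.44) = 0.60 V.
Balancing electrons gives n = 2; the reaction quotient is Q = [Fe²⁺]·[Cu⁺]^2/[Cu²⁺]^2 = 0.0117.
E = E° − (RT/nF) ln Q = 0.60 − (8.314×283)/(2×96485) × (-4.446) = 0.600 + 0.054 = 0.654 V.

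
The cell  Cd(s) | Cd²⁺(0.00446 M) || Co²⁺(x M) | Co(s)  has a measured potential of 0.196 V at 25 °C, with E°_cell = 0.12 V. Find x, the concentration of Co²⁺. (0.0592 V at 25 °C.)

From the Nernst equation, log Q = n(E° − E)/0.0592 = 2(0.12 − 0.196)/0.0592 = -2.568, so Q = 0.00271.
With Q = [Cd²⁺]/[Co²⁺] and the known concentrations, [Co²⁺] in the denominator gives [Co²⁺] = 1.6 M.

1.6 M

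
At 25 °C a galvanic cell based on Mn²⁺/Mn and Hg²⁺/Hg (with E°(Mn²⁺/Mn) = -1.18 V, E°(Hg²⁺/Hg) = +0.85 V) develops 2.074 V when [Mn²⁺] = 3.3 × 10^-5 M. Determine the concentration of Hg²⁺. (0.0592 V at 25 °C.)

0.001 M

From the Nernst equation, log Q = n(E° − E)/0.0592 = 2(2.03 − 2.074)/0.0592 = -1.486, so Q = 0.0326.
With Q = [Mn²⁺]/[Hg²⁺] and the known concentrations, [Hg²⁺] in the denominator gives [Hg²⁺] = 0.001 M.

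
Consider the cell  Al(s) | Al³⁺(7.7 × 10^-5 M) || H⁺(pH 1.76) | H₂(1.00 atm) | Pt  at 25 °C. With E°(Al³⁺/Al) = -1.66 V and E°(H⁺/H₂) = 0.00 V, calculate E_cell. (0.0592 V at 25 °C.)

1.64 V

The hydrogen couple is the cathode, so E°_cell = 1.66 V; n = 6.
[H⁺] = 10^(−1.76) = 0.017 M, and Q = [Al³⁺]^2·P(H₂)^3 / [H⁺]^6 = 215.
E = E° − (0.0592/6) log Q = 1.66 − (0.0592/6)(2.333) = 1.637 V.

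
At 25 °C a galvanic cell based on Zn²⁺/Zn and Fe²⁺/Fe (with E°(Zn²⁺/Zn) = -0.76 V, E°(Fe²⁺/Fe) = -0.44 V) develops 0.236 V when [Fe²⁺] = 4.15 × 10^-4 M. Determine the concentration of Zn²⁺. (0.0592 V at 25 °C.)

From the Nernst equation, log Q = n(E° − E)/0.0592 = 2(0.32 − 0.236)/0.0592 = 2.838, so Q = 688.
With Q = [Zn²⁺]/[Fe²⁺] and the known concentrations, [Zn²⁺] in the numerator gives [Zn²⁺] = 0.29 M.

0.29 M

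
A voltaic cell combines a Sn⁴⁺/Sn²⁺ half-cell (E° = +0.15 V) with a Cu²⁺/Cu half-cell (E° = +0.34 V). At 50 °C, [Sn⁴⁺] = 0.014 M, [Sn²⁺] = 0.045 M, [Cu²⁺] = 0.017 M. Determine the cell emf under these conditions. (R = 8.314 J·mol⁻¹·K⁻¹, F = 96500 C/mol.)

0.150 V

The Cu²⁺/Cu couple has the higher reduction potential and acts as the cathode, so E°_cell = +0.34 − (+0.15) = 0.19 V.
Balancing electrons gives n = 2; the reaction quotient is Q = [Sn⁴⁺]/([Sn²⁺]·[Cu²⁺]) = 18.3.
E = E° − (RT/nF) ln Q = 0.19 − (8.314×323)/(2×96500) × (2.907) = 0.190 − 0.040 = 0.150 V.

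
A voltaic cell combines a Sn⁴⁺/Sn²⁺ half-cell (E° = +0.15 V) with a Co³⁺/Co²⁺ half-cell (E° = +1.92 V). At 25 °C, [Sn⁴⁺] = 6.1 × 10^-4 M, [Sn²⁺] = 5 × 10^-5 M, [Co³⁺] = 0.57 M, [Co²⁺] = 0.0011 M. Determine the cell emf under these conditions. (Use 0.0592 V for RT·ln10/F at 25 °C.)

1.90 V

The Co³⁺/Co²⁺ couple has the higher reduction potential and acts as the cathode, so E°_cell = +1.92 − (+0.15) = 1.77 V.
Balancing electrons gives n = 2; the reaction quotient is Q = [Sn⁴⁺]·[Co²⁺]^2/([Sn²⁺]·[Co³⁺]^2) = 4.54 × 10^-5.
At 25 °C, E = E° − (0.0592/n) log Q = 1.77 − (0.0592/2)(-4.343) = 1.770 + 0.129 = 1.899 V.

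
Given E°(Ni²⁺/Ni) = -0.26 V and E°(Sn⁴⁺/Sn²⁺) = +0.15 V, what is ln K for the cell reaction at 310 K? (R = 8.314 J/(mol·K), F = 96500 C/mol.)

ln K = 30.7

E°_cell = +0.15 − (-0.26) = 0.41 V, with n = 2 electrons transferred.
At equilibrium E = 0, so the Nernst equation gives ln K = nFE°/RT = (2)(96500)(0.41)/((8.314)(310)) = 30.70.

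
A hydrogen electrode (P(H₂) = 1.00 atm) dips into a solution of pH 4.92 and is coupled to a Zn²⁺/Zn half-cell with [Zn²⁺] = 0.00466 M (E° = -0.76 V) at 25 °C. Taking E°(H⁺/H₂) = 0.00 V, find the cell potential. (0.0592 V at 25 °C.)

0.54 V

The hydrogen couple is the cathode, so E°_cell = 0.76 V; n = 2.
[H⁺] = 10^(−4.92) = 1.2 × 10^-5 M, and Q = [Zn²⁺]·P(H₂) / [H⁺]^2 = 3.22 × 10^7.
E = E° − (0.0592/2) log Q = 0.76 − (0.0592/2)(7.508) = 0.538 V.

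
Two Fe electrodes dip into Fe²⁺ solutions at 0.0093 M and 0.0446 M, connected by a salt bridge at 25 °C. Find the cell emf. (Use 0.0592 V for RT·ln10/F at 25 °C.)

Both half-cells are Fe²⁺/Fe, so E°_cell = 0. The concentrated side is the cathode; the cell reaction moves Fe²⁺ from high to low concentration with n = 2.
Q = [Fe²⁺]_dilute/[Fe²⁺]_conc = 0.0093/0.0446 = 0.209.
E = 0 − (0.0592/2) log Q = −(0.0592/2)(-0.681) = 0.0202 V.

0.020 V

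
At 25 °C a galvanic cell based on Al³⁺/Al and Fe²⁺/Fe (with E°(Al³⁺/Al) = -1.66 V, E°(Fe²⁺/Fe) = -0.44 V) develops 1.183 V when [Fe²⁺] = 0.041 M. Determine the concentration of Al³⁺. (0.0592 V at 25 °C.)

From the Nernst equation, log Q = n(E° − E)/0.0592 = 6(1.22 − 1.183)/0.0592 = 3.750, so Q = 5620.
With Q = [Al³⁺]^2/[Fe²⁺]^3 and the known concentrations, [Al³⁺]^2 in the numerator gives [Al³⁺] = 0.62 M.

0.62 M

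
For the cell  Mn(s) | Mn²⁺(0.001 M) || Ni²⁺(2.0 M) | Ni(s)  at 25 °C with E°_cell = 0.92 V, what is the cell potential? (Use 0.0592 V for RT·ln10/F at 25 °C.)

Balancing electrons gives n = 2; the reaction quotient is Q = [Mn²⁺]/[Ni²⁺] = 5 × 10^-4.
At 25 °C, E = E° − (0.0592/n) log Q = 0.92 − (0.0592/2)(-3.301) = 0.920 + 0.098 = 1.018 V.

1.02 V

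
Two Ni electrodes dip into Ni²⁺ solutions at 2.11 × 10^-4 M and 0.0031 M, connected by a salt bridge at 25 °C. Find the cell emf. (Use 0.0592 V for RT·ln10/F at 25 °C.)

Both half-cells are Ni²⁺/Ni, so E°_cell = 0. The concentrated side is the cathode; the cell reaction moves Ni²⁺ from high to low concentration with n = 2.
Q = [Ni²⁺]_dilute/[Ni²⁺]_conc = 2.11 × 10^-4/0.0031 = 0.0681.
E = 0 − (0.0592/2) log Q = −(0.0592/2)(-1.167) = 0.0345 V.

0.035 V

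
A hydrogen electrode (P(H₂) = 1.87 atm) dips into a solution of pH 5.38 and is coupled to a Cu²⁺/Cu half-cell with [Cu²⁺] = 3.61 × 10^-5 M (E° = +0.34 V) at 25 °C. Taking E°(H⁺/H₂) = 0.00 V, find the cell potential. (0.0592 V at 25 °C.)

0.54 V

The Cu²⁺/Cu couple is the cathode, so E°_cell = 0.34 V; n = 2.
[H⁺] = 10^(−5.38) = 4.2 × 10^-6 M, and Q = [H⁺]^2 / ([Cu²⁺]·P(H₂)) = 2.57 × 10^-7.
E = E° − (0.0592/2) log Q = 0.34 − (0.0592/2)(-6.589) = 0.535 V.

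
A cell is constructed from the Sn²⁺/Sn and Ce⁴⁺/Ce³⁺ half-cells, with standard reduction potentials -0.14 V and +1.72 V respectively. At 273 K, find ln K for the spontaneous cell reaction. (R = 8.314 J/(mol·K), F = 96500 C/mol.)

E°_cell = +1.72 − (-0.14) = 1.86 V, with n = 2 electrons transferred.
At equilibrium E = 0, so the Nernst equation gives ln K = nFE°/RT = (2)(96500)(1.86)/((8.314)(273)) = 158.16.

ln K = 158.2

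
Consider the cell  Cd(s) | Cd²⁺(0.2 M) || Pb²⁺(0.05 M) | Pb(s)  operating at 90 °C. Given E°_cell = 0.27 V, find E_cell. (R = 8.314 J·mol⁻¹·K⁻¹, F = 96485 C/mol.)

0.248 V

Balancing electrons gives n = 2; the reaction quotient is Q = [Cd²⁺]/[Pb²⁺] = 4.00.
E = E° − (RT/nF) ln Q = 0.27 − (8.314×363)/(2×96485) × (1.386) = 0.270 − 0.022 = 0.248 V.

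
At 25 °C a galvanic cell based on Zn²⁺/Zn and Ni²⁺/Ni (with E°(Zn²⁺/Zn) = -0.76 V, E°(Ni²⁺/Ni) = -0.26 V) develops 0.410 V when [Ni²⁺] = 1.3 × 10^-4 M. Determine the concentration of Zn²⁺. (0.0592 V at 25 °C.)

From the Nernst equation, log Q = n(E° − E)/0.0592 = 2(0.50 − 0.410)/0.0592 = 3.041, so Q = 1100.
With Q = [Zn²⁺]/[Ni²⁺] and the known concentrations, [Zn²⁺] in the numerator gives [Zn²⁺] = 0.14 M.

0.14 M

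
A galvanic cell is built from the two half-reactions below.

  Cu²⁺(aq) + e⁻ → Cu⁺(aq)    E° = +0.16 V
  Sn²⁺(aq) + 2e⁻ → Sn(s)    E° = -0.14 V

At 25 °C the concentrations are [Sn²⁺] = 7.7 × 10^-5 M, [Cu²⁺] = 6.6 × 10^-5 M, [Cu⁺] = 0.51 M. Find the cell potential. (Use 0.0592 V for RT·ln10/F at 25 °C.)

0.192 V

The Cu²⁺/Cu⁺ couple has the higher reduction potential and acts as the cathode, so E°_cell = +0.16 − (-0.14) = 0.30 V.
Balancing electrons gives n = 2; the reaction quotient is Q = [Sn²⁺]·[Cu⁺]^2/[Cu²⁺]^2 = 4600.
At 25 °C, E = E° − (0.0592/n) log Q = 0.30 − (0.0592/2)(3.663) = 0.300 − 0.108 = 0.192 V.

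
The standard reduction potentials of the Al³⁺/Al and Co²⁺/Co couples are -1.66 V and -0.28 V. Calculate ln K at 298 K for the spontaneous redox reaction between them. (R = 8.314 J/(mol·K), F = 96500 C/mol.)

ln K = 322.5

E°_cell = -0.28 − (-1.66) = 1.38 V, with n = 6 electrons transferred.
At equilibrium E = 0, so the Nernst equation gives ln K = nFE°/RT = (6)(96500)(1.38)/((8.314)(298)) = 322.50.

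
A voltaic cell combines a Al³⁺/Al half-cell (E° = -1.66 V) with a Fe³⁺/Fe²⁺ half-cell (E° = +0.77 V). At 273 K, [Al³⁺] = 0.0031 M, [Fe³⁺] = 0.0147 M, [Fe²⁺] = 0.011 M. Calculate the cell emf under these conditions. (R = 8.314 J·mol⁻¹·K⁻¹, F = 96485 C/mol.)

The Fe³⁺/Fe²⁺ couple has the higher reduction potential and acts as the cathode, so E°_cell = +0.77 − (-1.66) = 2.43 V.
Balancing electrons gives n = 3; the reaction quotient is Q = [Al³⁺]·[Fe²⁺]^3/[Fe³⁺]^3 = 0.00130.
E = E° − (RT/nF) ln Q = 2.43 − (8.314×273)/(3×96485) × (-6.646) = 2.430 + 0.052 = 2.482 V.

2.48 V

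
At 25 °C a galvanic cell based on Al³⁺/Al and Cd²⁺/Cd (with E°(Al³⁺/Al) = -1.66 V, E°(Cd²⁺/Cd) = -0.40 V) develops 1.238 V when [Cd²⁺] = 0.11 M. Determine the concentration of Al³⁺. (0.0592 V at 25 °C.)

From the Nernst equation, log Q = n(E° − E)/0.0592 = 6(1.26 − 1.238)/0.0592 = 2.230, so Q = 170.
With Q = [Al³⁺]^2/[Cd²⁺]^3 and the known concentrations, [Al³⁺]^2 in the numerator gives [Al³⁺] = 0.48 M.

0.48 M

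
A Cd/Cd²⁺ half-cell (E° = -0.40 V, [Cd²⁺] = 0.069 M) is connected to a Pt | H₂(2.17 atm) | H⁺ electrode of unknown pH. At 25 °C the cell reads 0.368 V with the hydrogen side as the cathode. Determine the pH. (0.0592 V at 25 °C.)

E°_cell = 0.40 V and n = 2.
log Q = n(E° − E)/0.0592 = 2×(0.40 − 0.368)/0.0592 = 1.081.
With Q = [Cd²⁺]·P(H₂) / [H⁺]^2, solving for [H⁺] gives log[H⁺] = -0.953, so pH = 0.95.

pH = 0.95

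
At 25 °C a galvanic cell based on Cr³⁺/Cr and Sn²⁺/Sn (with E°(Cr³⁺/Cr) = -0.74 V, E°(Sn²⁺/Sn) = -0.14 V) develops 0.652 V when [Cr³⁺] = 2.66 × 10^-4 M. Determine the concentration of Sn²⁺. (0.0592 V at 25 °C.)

0.24 M

From the Nernst equation, log Q = n(E° − E)/0.0592 = 6(0.60 − 0.652)/0.0592 = -5.270, so Q = 5.37 × 10^-6.
With Q = [Cr³⁺]^2/[Sn²⁺]^3 and the known concentrations, [Sn²⁺]^3 in the denominator gives [Sn²⁺] = 0.24 M.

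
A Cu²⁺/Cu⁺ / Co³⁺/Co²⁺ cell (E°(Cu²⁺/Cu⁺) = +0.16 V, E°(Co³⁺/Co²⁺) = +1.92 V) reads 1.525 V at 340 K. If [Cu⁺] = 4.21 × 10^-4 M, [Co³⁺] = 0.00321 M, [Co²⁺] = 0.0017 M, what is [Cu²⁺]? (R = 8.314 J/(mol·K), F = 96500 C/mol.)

From the Nernst equation, ln Q = nF(E° − E)/RT = 1×96500×(1.76 − 1.525)/(8.314×340) = 8.022, so Q = 3050.
With Q = [Cu²⁺]·[Co²⁺]/([Cu⁺]·[Co³⁺]) and the known concentrations, [Cu²⁺] in the numerator gives [Cu²⁺] = 2.4 M.

2.4 M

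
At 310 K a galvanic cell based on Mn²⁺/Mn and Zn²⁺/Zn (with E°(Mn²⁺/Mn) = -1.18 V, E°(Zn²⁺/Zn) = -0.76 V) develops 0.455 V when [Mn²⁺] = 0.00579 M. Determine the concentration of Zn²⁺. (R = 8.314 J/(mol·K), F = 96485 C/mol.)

From the Nernst equation, ln Q = nF(E° − E)/RT = 2×96485×(0.42 − 0.455)/(8.314×310) = -2.621, so Q = 0.0728.
With Q = [Mn²⁺]/[Zn²⁺] and the known concentrations, [Zn²⁺] in the denominator gives [Zn²⁺] = 0.08 M.

0.08 M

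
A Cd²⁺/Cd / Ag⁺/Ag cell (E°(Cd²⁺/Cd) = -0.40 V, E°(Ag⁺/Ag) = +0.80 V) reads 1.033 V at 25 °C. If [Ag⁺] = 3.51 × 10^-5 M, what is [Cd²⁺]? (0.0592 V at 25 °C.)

5.4 × 10^-4 M

From the Nernst equation, log Q = n(E° − E)/0.0592 = 2(1.20 − 1.033)/0.0592 = 5.642, so Q = 4.38 × 10^5.
With Q = [Cd²⁺]/[Ag⁺]^2 and the known concentrations, [Cd²⁺] in the numerator gives [Cd²⁺] = 5.4 × 10^-4 M.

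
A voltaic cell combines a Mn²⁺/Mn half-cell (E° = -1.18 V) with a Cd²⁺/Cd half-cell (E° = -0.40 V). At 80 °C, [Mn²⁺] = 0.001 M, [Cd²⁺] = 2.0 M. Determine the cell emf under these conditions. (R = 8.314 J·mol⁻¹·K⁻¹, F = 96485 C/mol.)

0.896 V

The Cd²⁺/Cd couple has the higher reduction potential and acts as the cathode, so E°_cell = -0.40 − (-1.18) = 0.78 V.
Balancing electrons gives n = 2; the reaction quotient is Q = [Mn²⁺]/[Cd²⁺] = 5 × 10^-4.
E = E° − (RT/nF) ln Q = 0.78 − (8.314×353)/(2×96485) × (-7.601) = 0.780 + 0.116 = 0.896 V.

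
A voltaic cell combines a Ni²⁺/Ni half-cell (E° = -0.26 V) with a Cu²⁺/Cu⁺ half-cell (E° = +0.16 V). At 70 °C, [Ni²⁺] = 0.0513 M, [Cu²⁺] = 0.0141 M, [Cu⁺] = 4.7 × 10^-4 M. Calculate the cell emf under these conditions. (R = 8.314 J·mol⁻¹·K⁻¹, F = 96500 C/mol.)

0.564 V

The Cu²⁺/Cu⁺ couple has the higher reduction potential and acts as the cathode, so E°_cell = +0.16 − (-0.26) = 0.42 V.
Balancing electrons gives n = 2; the reaction quotient is Q = [Ni²⁺]·[Cu⁺]^2/[Cu²⁺]^2 = 5.7 × 10^-5.
E = E° − (RT/nF) ln Q = 0.42 − (8.314×343)/(2×96500) × (-9.772) = 0.420 + 0.144 = 0.564 V.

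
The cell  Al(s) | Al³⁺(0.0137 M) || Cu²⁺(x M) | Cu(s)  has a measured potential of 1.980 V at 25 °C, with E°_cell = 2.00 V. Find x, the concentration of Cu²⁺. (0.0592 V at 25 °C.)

0.012 M

From the Nernst equation, log Q = n(E° − E)/0.0592 = 6(2.00 − 1.980)/0.0592 = 2.027, so Q = 106.
With Q = [Al³⁺]^2/[Cu²⁺]^3 and the known concentrations, [Cu²⁺]^3 in the denominator gives [Cu²⁺] = 0.012 M.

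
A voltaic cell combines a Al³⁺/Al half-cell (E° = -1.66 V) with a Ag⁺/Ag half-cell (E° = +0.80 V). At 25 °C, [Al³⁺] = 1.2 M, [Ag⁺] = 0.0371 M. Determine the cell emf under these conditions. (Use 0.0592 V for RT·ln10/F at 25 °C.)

2.37 V

The Ag⁺/Ag couple has the higher reduction potential and acts as the cathode, so E°_cell = +0.80 − (-1.66) = 2.46 V.
Balancing electrons gives n = 3; the reaction quotient is Q = [Al³⁺]/[Ag⁺]^3 = 2.35 × 10^4.
At 25 °C, E = E° − (0.0592/n) log Q = 2.46 − (0.0592/3)(4.371) = 2.460 − 0.086 = 2.374 V.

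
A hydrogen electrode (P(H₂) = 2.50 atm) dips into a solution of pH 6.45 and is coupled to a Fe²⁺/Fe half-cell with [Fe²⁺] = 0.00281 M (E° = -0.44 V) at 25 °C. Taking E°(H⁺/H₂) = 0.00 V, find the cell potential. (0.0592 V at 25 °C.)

0.12 V

The hydrogen couple is the cathode, so E°_cell = 0.44 V; n = 2.
[H⁺] = 10^(−6.45) = 3.5 × 10^-7 M, and Q = [Fe²⁺]·P(H₂) / [H⁺]^2 = 5.58 × 10^10.
E = E° − (0.0592/2) log Q = 0.44 − (0.0592/2)(10.747) = 0.122 V.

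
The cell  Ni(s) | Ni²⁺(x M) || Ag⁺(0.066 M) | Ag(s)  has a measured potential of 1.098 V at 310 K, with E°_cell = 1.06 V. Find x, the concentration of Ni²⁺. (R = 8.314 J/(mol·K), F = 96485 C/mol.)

2.5 × 10^-4 M

From the Nernst equation, ln Q = nF(E° − E)/RT = 2×96485×(1.06 − 1.098)/(8.314×310) = -2.845, so Q = 0.0581.
With Q = [Ni²⁺]/[Ag⁺]^2 and the known concentrations, [Ni²⁺] in the numerator gives [Ni²⁺] = 2.5 × 10^-4 M.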